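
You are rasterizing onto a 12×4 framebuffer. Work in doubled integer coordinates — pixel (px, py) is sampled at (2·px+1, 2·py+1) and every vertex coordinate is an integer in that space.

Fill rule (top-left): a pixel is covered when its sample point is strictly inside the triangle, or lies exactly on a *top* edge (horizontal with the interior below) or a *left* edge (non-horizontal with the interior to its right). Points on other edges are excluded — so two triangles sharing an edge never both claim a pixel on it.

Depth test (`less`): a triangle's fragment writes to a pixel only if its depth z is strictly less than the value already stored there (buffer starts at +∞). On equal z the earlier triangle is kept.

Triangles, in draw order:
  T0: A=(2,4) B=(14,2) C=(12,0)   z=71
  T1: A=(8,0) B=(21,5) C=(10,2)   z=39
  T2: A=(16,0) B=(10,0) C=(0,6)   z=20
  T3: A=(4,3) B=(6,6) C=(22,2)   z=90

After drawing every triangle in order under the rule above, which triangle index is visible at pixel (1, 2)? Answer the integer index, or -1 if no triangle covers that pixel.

T0:
  2·area = 28  (B↔C swapped to make it positive)
  edge (2, 4)→(12, 0): d=(10,-4) top-left  bias=+0
  edge (12, 0)→(14, 2): d=(2,2) right/bottom  bias=-1
  edge (14, 2)→(2, 4): d=(-12,2) right/bottom  bias=-1
    (5,0)@(11, 1): e=[6,4,18] → X
    (6,0)@(13, 1): e=[14,0,14] → .  [on edge]
    (2,1)@(5, 3): e=[2,20,6] → X
    (3,1)@(7, 3): e=[10,16,2] → X
    (4,1)@(9, 3): e=[18,12,-2] → .
    (5,1)@(11, 3): e=[26,8,-6] → .
    (7,1)@(15, 3): e=[42,0,-14] → .  [on edge]
    (2,2)@(5, 5): e=[22,24,-18] → .
    (3,2)@(7, 5): e=[30,20,-22] → .
    (8,2)@(17, 5): e=[70,0,-42] → .  [on edge]
    (9,3)@(19, 7): e=[98,0,-70] → .  [on edge]
  covered (3 px):
    . . . . . X . . . . . .
    . . X X . . . . . . . .
    . . . . . . . . . . . .
    . . . . . . . . . . . .
T1:
  2·area = 16
  edge (8, 0)→(21, 5): d=(13,5) right/bottom  bias=-1
  edge (21, 5)→(10, 2): d=(-11,-3) top-left  bias=+0
  edge (10, 2)→(8, 0): d=(-2,-2) top-left  bias=+0
    (4,0)@(9, 1): e=[8,8,0] → X  [on edge]
    (5,0)@(11, 1): e=[-2,14,4] → .
    (4,1)@(9, 3): e=[34,-14,-4] → .
    (5,1)@(11, 3): e=[24,-8,0] → .  [on edge]
    (7,1)@(15, 3): e=[4,4,8] → X
    (8,1)@(17, 3): e=[-6,10,12] → .
    (6,2)@(13, 5): e=[40,-24,0] → .  [on edge]
    (7,2)@(15, 5): e=[30,-18,4] → .
    (10,2)@(21, 5): e=[0,0,16] → .  [on edge]
    (7,3)@(15, 7): e=[56,-40,0] → .  [on edge]
  covered (2 px):
    . . . . X . . . . . . .
    . . . . . . . X . . . .
    . . . . . . . . . . . .
    . . . . . . . . . . . .
T2:
  2·area = 36  (B↔C swapped to make it positive)
  edge (16, 0)→(0, 6): d=(-16,6) right/bottom  bias=-1
  edge (0, 6)→(10, 0): d=(10,-6) top-left  bias=+0
  edge (10, 0)→(16, 0): d=(6,0) top-left  bias=+0
    (4,0)@(9, 1): e=[26,4,6] → X
    (5,0)@(11, 1): e=[14,16,6] → X
    (6,0)@(13, 1): e=[2,28,6] → X
    (7,0)@(15, 1): e=[-10,40,6] → .
    (2,1)@(5, 3): e=[18,0,18] → X  [on edge]
    (3,1)@(7, 3): e=[6,12,18] → X
    (4,1)@(9, 3): e=[-6,24,18] → .
    (5,1)@(11, 3): e=[-18,36,18] → .
    (6,1)@(13, 3): e=[-30,48,18] → .
    (2,2)@(5, 5): e=[-14,20,30] → .
    (3,2)@(7, 5): e=[-26,32,30] → .
  covered (5 px):
    . . . . X X X . . . . .
    . . X X . . . . . . . .
    . . . . . . . . . . . .
    . . . . . . . . . . . .
T3:
  2·area = 56  (B↔C swapped to make it positive)
  edge (4, 3)→(22, 2): d=(18,-1) top-left  bias=+0
  edge (22, 2)→(6, 6): d=(-16,4) right/bottom  bias=-1
  edge (6, 6)→(4, 3): d=(-2,-3) top-left  bias=+0
    (2,1)@(5, 3): e=[1,52,3] → X
    (3,1)@(7, 3): e=[3,44,9] → X
    (4,1)@(9, 3): e=[5,36,15] → X
    (5,1)@(11, 3): e=[7,28,21] → X
    (6,1)@(13, 3): e=[9,20,27] → X
    (7,1)@(15, 3): e=[11,12,33] → X
    (8,1)@(17, 3): e=[13,4,39] → X
    (9,1)@(19, 3): e=[15,-4,45] → .
    (2,2)@(5, 5): e=[37,20,-1] → .
    (3,2)@(7, 5): e=[39,12,5] → X
    (5,2)@(11, 5): e=[43,-4,17] → .
    (6,2)@(13, 5): e=[45,-12,23] → .
  covered (9 px):
    . . . . . . . . . . . .
    . . X X X X X X X . . .
    . . . X X . . . . . . .
    . . . . . . . . . . . .

Z-buffer (winner per pixel, '.' = empty):
  . . . . 2 2 2 . . . . .
  . . 2 2 3 3 3 1 3 . . .
  . . . 3 3 . . . . . . .
  . . . . . . . . . . . .

Answer: -1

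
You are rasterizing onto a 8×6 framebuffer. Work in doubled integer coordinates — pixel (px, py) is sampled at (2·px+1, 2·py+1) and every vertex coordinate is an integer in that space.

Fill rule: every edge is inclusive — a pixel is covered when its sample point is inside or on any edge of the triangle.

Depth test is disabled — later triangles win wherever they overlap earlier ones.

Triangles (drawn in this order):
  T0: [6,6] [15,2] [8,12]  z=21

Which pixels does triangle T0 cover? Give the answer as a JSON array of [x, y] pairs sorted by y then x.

T0:
  2·area = 62
  edge (6, 6)→(15, 2): d=(9,-4) inclusive
  edge (15, 2)→(8, 12): d=(-7,10) inclusive
  edge (8, 12)→(6, 6): d=(-2,-6) inclusive
    (2,1)@(5, 3): e=[-31,93,0] → .  [on edge]
    (6,1)@(13, 3): e=[1,13,48] → X
    (7,1)@(15, 3): e=[9,-7,60] → .
    (4,2)@(9, 5): e=[3,39,20] → X
    (5,2)@(11, 5): e=[11,19,32] → X
    (6,2)@(13, 5): e=[19,-1,44] → .
    (3,3)@(7, 7): e=[13,45,4] → X
    (6,3)@(13, 7): e=[37,-15,40] → .
    (3,4)@(7, 9): e=[31,31,0] → X  [on edge]
    (5,4)@(11, 9): e=[47,-9,24] → .
    (3,5)@(7, 11): e=[49,17,-4] → .
    (4,5)@(9, 11): e=[57,-3,8] → .
  covered (8 px):
    . . . . . . . .
    . . . . . . X .
    . . . . X X . .
    . . . X X X . .
    . . . X X . . .
    . . . . . . . .

Answer: [[6,1],[4,2],[5,2],[3,3],[4,3],[5,3],[3,4],[4,4]]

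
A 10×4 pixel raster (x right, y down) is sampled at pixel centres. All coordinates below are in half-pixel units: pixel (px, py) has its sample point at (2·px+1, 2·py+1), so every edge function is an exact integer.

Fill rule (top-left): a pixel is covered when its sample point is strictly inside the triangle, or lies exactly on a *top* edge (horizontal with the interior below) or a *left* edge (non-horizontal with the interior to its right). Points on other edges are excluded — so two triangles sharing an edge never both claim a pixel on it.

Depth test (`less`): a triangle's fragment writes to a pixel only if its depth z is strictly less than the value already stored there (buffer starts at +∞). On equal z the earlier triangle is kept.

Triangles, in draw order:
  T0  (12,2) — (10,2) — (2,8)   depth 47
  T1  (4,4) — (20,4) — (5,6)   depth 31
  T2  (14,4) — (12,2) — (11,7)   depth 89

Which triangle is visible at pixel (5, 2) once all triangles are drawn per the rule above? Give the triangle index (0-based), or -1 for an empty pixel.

T0:
  2·area = 12  (B↔C swapped to make it positive)
  edge (12, 2)→(2, 8): d=(-10,6) right/bottom  bias=-1
  edge (2, 8)→(10, 2): d=(8,-6) top-left  bias=+0
  edge (10, 2)→(12, 2): d=(2,0) top-left  bias=+0
    (4,1)@(9, 3): e=[8,2,2] → #
    (5,1)@(11, 3): e=[-4,14,2] → ·
    (3,2)@(7, 5): e=[0,6,6] → ·  [on edge]
    (4,2)@(9, 5): e=[-12,18,6] → ·
  covered (1 px):
    · · · · · · · · · ·
    · · · · # · · · · ·
    · · · · · · · · · ·
    · · · · · · · · · ·
T1:
  2·area = 32
  edge (4, 4)→(20, 4): d=(16,0) top-left  bias=+0
  edge (20, 4)→(5, 6): d=(-15,2) right/bottom  bias=-1
  edge (5, 6)→(4, 4): d=(-1,-2) top-left  bias=+0
    (2,2)@(5, 5): e=[16,15,1] → #
    (3,2)@(7, 5): e=[16,11,5] → #
    (4,2)@(9, 5): e=[16,7,9] → #
    (5,2)@(11, 5): e=[16,3,13] → #
    (6,2)@(13, 5): e=[16,-1,17] → ·
    (2,3)@(5, 7): e=[48,-15,-1] → ·
    (3,3)@(7, 7): e=[48,-19,3] → ·
    (4,3)@(9, 7): e=[48,-23,7] → ·
    (5,3)@(11, 7): e=[48,-27,11] → ·
  covered (4 px):
    · · · · · · · · · ·
    · · · · · · · · · ·
    · · # # # # · · · ·
    · · · · · · · · · ·
T2:
  2·area = 12  (B↔C swapped to make it positive)
  edge (14, 4)→(11, 7): d=(-3,3) right/bottom  bias=-1
  edge (11, 7)→(12, 2): d=(1,-5) top-left  bias=+0
  edge (12, 2)→(14, 4): d=(2,2) right/bottom  bias=-1
    (5,0)@(11, 1): e=[18,-6,0] → ·  [on edge]
    (8,0)@(17, 1): e=[0,24,-12] → ·  [on edge]
    (6,1)@(13, 3): e=[6,6,0] → ·  [on edge]
    (7,1)@(15, 3): e=[0,16,-4] → ·  [on edge]
    (6,2)@(13, 5): e=[0,8,4] → ·  [on edge]
    (7,2)@(15, 5): e=[-6,18,0] → ·  [on edge]
    (5,3)@(11, 7): e=[0,0,12] → ·  [on edge]
    (8,3)@(17, 7): e=[-18,30,0] → ·  [on edge]
  covered (0 px):
    · · · · · · · · · ·
    · · · · · · · · · ·
    · · · · · · · · · ·
    · · · · · · · · · ·

Z-buffer (winner per pixel, '.' = empty):
  . . . . . . . . . .
  . . . . 0 . . . . .
  . . 1 1 1 1 . . . .
  . . . . . . . . . .

Result: 1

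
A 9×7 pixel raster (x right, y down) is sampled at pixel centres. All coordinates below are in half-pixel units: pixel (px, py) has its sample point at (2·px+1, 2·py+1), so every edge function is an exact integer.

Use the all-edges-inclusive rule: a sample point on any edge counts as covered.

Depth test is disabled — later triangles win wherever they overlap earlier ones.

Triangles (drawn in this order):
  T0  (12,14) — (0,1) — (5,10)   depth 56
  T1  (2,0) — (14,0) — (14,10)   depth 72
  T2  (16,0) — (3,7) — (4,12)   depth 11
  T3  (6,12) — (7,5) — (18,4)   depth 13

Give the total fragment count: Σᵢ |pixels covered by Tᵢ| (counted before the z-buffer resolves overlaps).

T0:
  2·area = 43  (B↔C swapped to make it positive)
  edge (12, 14)→(5, 10): d=(-7,-4) inclusive
  edge (5, 10)→(0, 1): d=(-5,-9) inclusive
  edge (0, 1)→(12, 14): d=(12,13) inclusive
    (1,2)@(3, 5): e=[27,7,9] → #
    (2,2)@(5, 5): e=[35,25,-17] → ·
    (1,3)@(3, 7): e=[13,-3,33] → ·
    (2,3)@(5, 7): e=[21,15,7] → #
    (3,3)@(7, 7): e=[29,33,-19] → ·
    (2,4)@(5, 9): e=[7,5,31] → #
    (3,4)@(7, 9): e=[15,23,5] → #
    (4,4)@(9, 9): e=[23,41,-21] → ·
    (2,5)@(5, 11): e=[-7,-5,55] → ·
    (3,5)@(7, 11): e=[1,13,29] → #
    (4,5)@(9, 11): e=[9,31,3] → #
    (5,5)@(11, 11): e=[17,49,-23] → ·
  covered (7 px):
    · · · · · · · · ·
    · · · · · · · · ·
    · # · · · · · · ·
    · · # · · · · · ·
    · · # # · · · · ·
    · · · # # · · · ·
    · · · · · # · · ·
T1:
  2·area = 120
  edge (2, 0)→(14, 0): d=(12,0) inclusive
  edge (14, 0)→(14, 10): d=(0,10) inclusive
  edge (14, 10)→(2, 0): d=(-12,-10) inclusive
    (2,0)@(5, 1): e=[12,90,18] → #
    (3,0)@(7, 1): e=[12,70,38] → #
    (4,0)@(9, 1): e=[12,50,58] → #
    (5,0)@(11, 1): e=[12,30,78] → #
    (6,0)@(13, 1): e=[12,10,98] → #
    (7,0)@(15, 1): e=[12,-10,118] → ·
    (2,1)@(5, 3): e=[36,90,-6] → ·
    (3,1)@(7, 3): e=[36,70,14] → #
    (7,1)@(15, 3): e=[36,-10,94] → ·
    (3,2)@(7, 5): e=[60,70,-10] → ·
    (4,2)@(9, 5): e=[60,50,10] → #
    (7,2)@(15, 5): e=[60,-10,70] → ·
  covered (15 px):
    · · # # # # # · ·
    · · · # # # # · ·
    · · · · # # # · ·
    · · · · · # # · ·
    · · · · · · # · ·
    · · · · · · · · ·
    · · · · · · · · ·
T2:
  2·area = 72  (B↔C swapped to make it positive)
  edge (16, 0)→(4, 12): d=(-12,12) inclusive
  edge (4, 12)→(3, 7): d=(-1,-5) inclusive
  edge (3, 7)→(16, 0): d=(13,-7) inclusive
    (7,0)@(15, 1): e=[0,66,6] → #  [on edge]
    (8,0)@(17, 1): e=[-24,76,20] → ·
    (5,1)@(11, 3): e=[24,44,4] → #
    (6,1)@(13, 3): e=[0,54,18] → #  [on edge]
    (7,1)@(15, 3): e=[-24,64,32] → ·
    (3,2)@(7, 5): e=[48,22,2] → #
    (4,2)@(9, 5): e=[24,32,16] → #
    (5,2)@(11, 5): e=[0,42,30] → #  [on edge]
    (6,2)@(13, 5): e=[-24,52,44] → ·
    (1,3)@(3, 7): e=[72,0,0] → #  [on edge]
    (2,3)@(5, 7): e=[48,10,14] → #
    (4,3)@(9, 7): e=[0,30,42] → #  [on edge]
    (3,4)@(7, 9): e=[0,18,54] → #  [on edge]
    (2,5)@(5, 11): e=[0,6,66] → #  [on edge]
    (1,6)@(3, 13): e=[0,-6,78] → ·  [on edge]
  covered (13 px):
    · · · · · · · # ·
    · · · · · # # · ·
    · · · # # # · · ·
    · # # # # · · · ·
    · · # # · · · · ·
    · · # · · · · · ·
    · · · · · · · · ·
T3:
  2·area = 76
  edge (6, 12)→(7, 5): d=(1,-7) inclusive
  edge (7, 5)→(18, 4): d=(11,-1) inclusive
  edge (18, 4)→(6, 12): d=(-12,8) inclusive
    (3,2)@(7, 5): e=[0,0,76] → #  [on edge]
    (4,2)@(9, 5): e=[14,2,60] → #
    (5,2)@(11, 5): e=[28,4,44] → #
    (6,2)@(13, 5): e=[42,6,28] → #
    (7,2)@(15, 5): e=[56,8,12] → #
    (8,2)@(17, 5): e=[70,10,-4] → ·
    (3,3)@(7, 7): e=[2,22,52] → #
    (7,3)@(15, 7): e=[58,30,-12] → ·
    (3,4)@(7, 9): e=[4,44,28] → #
    (5,4)@(11, 9): e=[32,48,-4] → ·
    (6,4)@(13, 9): e=[46,50,-20] → ·
    (3,5)@(7, 11): e=[6,66,4] → #
  covered (12 px):
    · · · · · · · · ·
    · · · · · · · · ·
    · · · # # # # # ·
    · · · # # # # · ·
    · · · # # · · · ·
    · · · # · · · · ·
    · · · · · · · · ·

Result: 47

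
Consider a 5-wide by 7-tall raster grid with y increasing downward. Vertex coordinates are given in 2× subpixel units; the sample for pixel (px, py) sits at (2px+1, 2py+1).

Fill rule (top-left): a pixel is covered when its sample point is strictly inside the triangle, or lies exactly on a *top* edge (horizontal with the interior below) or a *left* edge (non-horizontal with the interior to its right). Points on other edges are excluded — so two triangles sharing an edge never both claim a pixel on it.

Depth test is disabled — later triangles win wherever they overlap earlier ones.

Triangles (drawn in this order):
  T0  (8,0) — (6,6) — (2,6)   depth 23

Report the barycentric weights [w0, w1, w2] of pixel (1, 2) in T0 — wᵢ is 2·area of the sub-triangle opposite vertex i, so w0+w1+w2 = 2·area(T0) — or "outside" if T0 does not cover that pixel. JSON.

T0:
  2·area = 24
  edge (8, 0)→(6, 6): d=(-2,6) right/bottom  bias=-1
  edge (6, 6)→(2, 6): d=(-4,0) right/bottom  bias=-1
  edge (2, 6)→(8, 0): d=(6,-6) top-left  bias=+0
    (3,0)@(7, 1): e=[4,20,0] → █  [on edge]
    (4,0)@(9, 1): e=[-8,20,12] → ·
    (2,1)@(5, 3): e=[12,12,0] → █  [on edge]
    (3,1)@(7, 3): e=[0,12,12] → ·  [on edge]
    (1,2)@(3, 5): e=[20,4,0] → █  [on edge]
    (3,2)@(7, 5): e=[-4,4,24] → ·
    (0,3)@(1, 7): e=[28,-4,0] → ·  [on edge]
    (1,3)@(3, 7): e=[16,-4,12] → ·
    (2,3)@(5, 7): e=[4,-4,24] → ·
    (2,4)@(5, 9): e=[0,-12,36] → ·  [on edge]
  covered (4 px):
    · · · █ ·
    · · █ · ·
    · █ █ · ·
    · · · · ·
    · · · · ·
    · · · · ·
    · · · · ·

Answer: [4,0,20]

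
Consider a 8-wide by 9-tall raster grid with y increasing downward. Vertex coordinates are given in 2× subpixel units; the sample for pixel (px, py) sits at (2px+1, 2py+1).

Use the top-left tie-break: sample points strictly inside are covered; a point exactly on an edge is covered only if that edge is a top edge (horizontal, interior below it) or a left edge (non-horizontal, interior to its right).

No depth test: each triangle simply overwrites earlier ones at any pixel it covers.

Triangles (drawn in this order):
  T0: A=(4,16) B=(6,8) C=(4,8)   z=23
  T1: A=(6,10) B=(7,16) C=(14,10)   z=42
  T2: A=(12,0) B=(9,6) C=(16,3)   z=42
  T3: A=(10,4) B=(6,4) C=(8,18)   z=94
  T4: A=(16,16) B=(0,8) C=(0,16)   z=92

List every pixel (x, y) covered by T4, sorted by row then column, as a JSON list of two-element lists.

T0:
  2·area = 16  (B↔C swapped to make it positive)
  edge (4, 16)→(4, 8): d=(0,-8) top-left  bias=+0
  edge (4, 8)→(6, 8): d=(2,0) top-left  bias=+0
  edge (6, 8)→(4, 16): d=(-2,8) right/bottom  bias=-1
    (2,4)@(5, 9): e=[8,2,6] → #
    (3,4)@(7, 9): e=[24,2,-10] → ·
    (2,5)@(5, 11): e=[8,6,2] → #
    (3,5)@(7, 11): e=[24,6,-14] → ·
    (2,6)@(5, 13): e=[8,10,-2] → ·
  covered (2 px):
    · · · · · · · ·
    · · · · · · · ·
    · · · · · · · ·
    · · · · · · · ·
    · · # · · · · ·
    · · # · · · · ·
    · · · · · · · ·
    · · · · · · · ·
    · · · · · · · ·
T1:
  2·area = 48  (B↔C swapped to make it positive)
  edge (6, 10)→(14, 10): d=(8,0) top-left  bias=+0
  edge (14, 10)→(7, 16): d=(-7,6) right/bottom  bias=-1
  edge (7, 16)→(6, 10): d=(-1,-6) top-left  bias=+0
    (3,5)@(7, 11): e=[8,35,5] → #
    (4,5)@(9, 11): e=[8,23,17] → #
    (5,5)@(11, 11): e=[8,11,29] → #
    (6,5)@(13, 11): e=[8,-1,41] → ·
    (3,6)@(7, 13): e=[24,21,3] → #
    (5,6)@(11, 13): e=[24,-3,27] → ·
    (3,7)@(7, 15): e=[40,7,1] → #
    (4,7)@(9, 15): e=[40,-5,13] → ·
    (3,8)@(7, 17): e=[56,-7,-1] → ·
  covered (6 px):
    · · · · · · · ·
    · · · · · · · ·
    · · · · · · · ·
    · · · · · · · ·
    · · · · · · · ·
    · · · # # # · ·
    · · · # # · · ·
    · · · # · · · ·
    · · · · · · · ·
T2:
  2·area = 33  (B↔C swapped to make it positive)
  edge (12, 0)→(16, 3): d=(4,3) right/bottom  bias=-1
  edge (16, 3)→(9, 6): d=(-7,3) right/bottom  bias=-1
  edge (9, 6)→(12, 0): d=(3,-6) top-left  bias=+0
    (6,0)@(13, 1): e=[1,23,9] → #
    (7,0)@(15, 1): e=[-5,17,21] → ·
    (5,1)@(11, 3): e=[15,15,3] → #
    (7,1)@(15, 3): e=[3,3,27] → #
    (5,2)@(11, 5): e=[23,1,9] → #
    (6,2)@(13, 5): e=[17,-5,21] → ·
    (7,2)@(15, 5): e=[11,-11,33] → ·
    (5,3)@(11, 7): e=[31,-13,15] → ·
  covered (5 px):
    · · · · · · # ·
    · · · · · # # #
    · · · · · # · ·
    · · · · · · · ·
    · · · · · · · ·
    · · · · · · · ·
    · · · · · · · ·
    · · · · · · · ·
    · · · · · · · ·
T3:
  2·area = 56  (B↔C swapped to make it positive)
  edge (10, 4)→(8, 18): d=(-2,14) right/bottom  bias=-1
  edge (8, 18)→(6, 4): d=(-2,-14) top-left  bias=+0
  edge (6, 4)→(10, 4): d=(4,0) top-left  bias=+0
    (3,2)@(7, 5): e=[40,12,4] → #
    (4,2)@(9, 5): e=[12,40,4] → #
    (5,2)@(11, 5): e=[-16,68,4] → ·
    (3,3)@(7, 7): e=[36,8,12] → #
    (5,3)@(11, 7): e=[-20,64,12] → ·
    (3,4)@(7, 9): e=[32,4,20] → #
    (5,4)@(11, 9): e=[-24,60,20] → ·
    (3,5)@(7, 11): e=[28,0,28] → #  [on edge]
    (4,5)@(9, 11): e=[0,28,28] → ·  [on edge]
    (3,6)@(7, 13): e=[24,-4,36] → ·
  covered (7 px):
    · · · · · · · ·
    · · · · · · · ·
    · · · # # · · ·
    · · · # # · · ·
    · · · # # · · ·
    · · · # · · · ·
    · · · · · · · ·
    · · · · · · · ·
    · · · · · · · ·
T4:
  2·area = 128  (B↔C swapped to make it positive)
  edge (16, 16)→(0, 16): d=(-16,0) right/bottom  bias=-1
  edge (0, 16)→(0, 8): d=(0,-8) top-left  bias=+0
  edge (0, 8)→(16, 16): d=(16,8) right/bottom  bias=-1
    (0,4)@(1, 9): e=[112,8,8] → #
    (1,4)@(3, 9): e=[112,24,-8] → ·
    (0,5)@(1, 11): e=[80,8,40] → #
    (1,5)@(3, 11): e=[80,24,24] → #
    (2,5)@(5, 11): e=[80,40,8] → #
    (3,5)@(7, 11): e=[80,56,-8] → ·
    (0,6)@(1, 13): e=[48,8,72] → #
    (3,6)@(7, 13): e=[48,56,24] → #
    (4,6)@(9, 13): e=[48,72,8] → #
    (5,6)@(11, 13): e=[48,88,-8] → ·
    (0,7)@(1, 15): e=[16,8,104] → #
    (5,7)@(11, 15): e=[16,88,24] → #
  covered (16 px):
    · · · · · · · ·
    · · · · · · · ·
    · · · · · · · ·
    · · · · · · · ·
    # · · · · · · ·
    # # # · · · · ·
    # # # # # · · ·
    # # # # # # # ·
    · · · · · · · ·

Answer: [[0,4],[0,5],[1,5],[2,5],[0,6],[1,6],[2,6],[3,6],[4,6],[0,7],[1,7],[2,7],[3,7],[4,7],[5,7],[6,7]]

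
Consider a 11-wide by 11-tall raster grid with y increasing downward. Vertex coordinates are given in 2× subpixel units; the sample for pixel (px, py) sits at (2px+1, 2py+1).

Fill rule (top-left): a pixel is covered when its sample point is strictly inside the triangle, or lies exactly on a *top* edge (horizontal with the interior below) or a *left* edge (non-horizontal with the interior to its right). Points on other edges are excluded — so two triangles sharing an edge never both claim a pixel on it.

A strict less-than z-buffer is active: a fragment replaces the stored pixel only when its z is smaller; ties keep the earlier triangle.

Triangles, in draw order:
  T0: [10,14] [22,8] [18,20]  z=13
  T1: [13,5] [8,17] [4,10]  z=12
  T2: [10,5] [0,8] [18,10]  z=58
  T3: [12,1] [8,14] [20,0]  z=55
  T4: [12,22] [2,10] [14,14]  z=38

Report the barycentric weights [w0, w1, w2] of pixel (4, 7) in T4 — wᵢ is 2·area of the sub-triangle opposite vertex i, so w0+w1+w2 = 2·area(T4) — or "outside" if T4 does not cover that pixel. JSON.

T0:
  2·area = 120
  edge (10, 14)→(22, 8): d=(12,-6) top-left  bias=+0
  edge (22, 8)→(18, 20): d=(-4,12) right/bottom  bias=-1
  edge (18, 20)→(10, 14): d=(-8,-6) top-left  bias=+0
    (10,4)@(21, 9): e=[6,8,106] → █
    (8,5)@(17, 11): e=[6,48,66] → █
    (9,5)@(19, 11): e=[18,24,78] → █
    (10,5)@(21, 11): e=[30,0,90] → ·  [on edge]
    (6,6)@(13, 13): e=[6,88,26] → █
    (7,6)@(15, 13): e=[18,64,38] → █
    (10,6)@(21, 13): e=[54,-8,74] → ·
    (6,7)@(13, 15): e=[30,80,10] → █
    (10,7)@(21, 15): e=[78,-16,58] → ·
    (6,8)@(13, 17): e=[54,72,-6] → ·
    (7,8)@(15, 17): e=[66,48,6] → █
    (9,8)@(19, 17): e=[90,0,30] → ·  [on edge]
  covered (14 px):
    · · · · · · · · · · ·
    · · · · · · · · · · ·
    · · · · · · · · · · ·
    · · · · · · · · · · ·
    · · · · · · · · · · █
    · · · · · · · · █ █ ·
    · · · · · · █ █ █ █ ·
    · · · · · · █ █ █ █ ·
    · · · · · · · █ █ · ·
    · · · · · · · · █ · ·
    · · · · · · · · · · ·
T1:
  2·area = 83
  edge (13, 5)→(8, 17): d=(-5,12) right/bottom  bias=-1
  edge (8, 17)→(4, 10): d=(-4,-7) top-left  bias=+0
  edge (4, 10)→(13, 5): d=(9,-5) top-left  bias=+0
    (6,2)@(13, 5): e=[0,83,0] → ·  [on edge]
    (5,3)@(11, 7): e=[14,61,8] → █
    (6,3)@(13, 7): e=[-10,75,18] → ·
    (3,4)@(7, 9): e=[52,25,6] → █
    (4,4)@(9, 9): e=[28,39,16] → █
    (6,4)@(13, 9): e=[-20,67,36] → ·
    (2,5)@(5, 11): e=[66,3,14] → █
    (5,5)@(11, 11): e=[-6,45,44] → ·
    (2,6)@(5, 13): e=[56,-5,32] → ·
    (3,6)@(7, 13): e=[32,9,42] → █
    (5,6)@(11, 13): e=[-16,37,62] → ·
    (3,7)@(7, 15): e=[22,1,60] → █
  covered (10 px):
    · · · · · · · · · · ·
    · · · · · · · · · · ·
    · · · · · · · · · · ·
    · · · · · █ · · · · ·
    · · · █ █ █ · · · · ·
    · · █ █ █ · · · · · ·
    · · · █ █ · · · · · ·
    · · · █ · · · · · · ·
    · · · · · · · · · · ·
    · · · · · · · · · · ·
    · · · · · · · · · · ·
T2:
  2·area = 74  (B↔C swapped to make it positive)
  edge (10, 5)→(18, 10): d=(8,5) right/bottom  bias=-1
  edge (18, 10)→(0, 8): d=(-18,-2) top-left  bias=+0
  edge (0, 8)→(10, 5): d=(10,-3) top-left  bias=+0
    (2,3)@(5, 7): e=[41,28,5] → █
    (3,3)@(7, 7): e=[31,32,11] → █
    (4,3)@(9, 7): e=[21,36,17] → █
    (5,3)@(11, 7): e=[11,40,23] → █
    (6,3)@(13, 7): e=[1,44,29] → █
    (7,3)@(15, 7): e=[-9,48,35] → ·
    (2,4)@(5, 9): e=[57,-8,25] → ·
    (3,4)@(7, 9): e=[47,-4,31] → ·
    (4,4)@(9, 9): e=[37,0,37] → █  [on edge]
    (7,4)@(15, 9): e=[7,12,55] → █
    (8,4)@(17, 9): e=[-3,16,61] → ·
    (4,5)@(9, 11): e=[53,-36,57] → ·
  covered (9 px):
    · · · · · · · · · · ·
    · · · · · · · · · · ·
    · · · · · · · · · · ·
    · · █ █ █ █ █ · · · ·
    · · · · █ █ █ █ · · ·
    · · · · · · · · · · ·
    · · · · · · · · · · ·
    · · · · · · · · · · ·
    · · · · · · · · · · ·
    · · · · · · · · · · ·
    · · · · · · · · · · ·
T3:
  2·area = 100  (B↔C swapped to make it positive)
  edge (12, 1)→(20, 0): d=(8,-1) top-left  bias=+0
  edge (20, 0)→(8, 14): d=(-12,14) right/bottom  bias=-1
  edge (8, 14)→(12, 1): d=(4,-13) top-left  bias=+0
    (6,0)@(13, 1): e=[1,86,13] → █
    (7,0)@(15, 1): e=[3,58,39] → █
    (8,0)@(17, 1): e=[5,30,65] → █
    (9,0)@(19, 1): e=[7,2,91] → █
    (10,0)@(21, 1): e=[9,-26,117] → ·
    (6,1)@(13, 3): e=[17,62,21] → █
    (9,1)@(19, 3): e=[23,-22,99] → ·
    (5,2)@(11, 5): e=[31,66,3] → █
    (8,2)@(17, 5): e=[37,-18,81] → ·
    (5,3)@(11, 7): e=[47,42,11] → █
    (7,3)@(15, 7): e=[51,-14,63] → ·
    (5,4)@(11, 9): e=[63,18,19] → █
  covered (14 px):
    · · · · · · █ █ █ █ ·
    · · · · · · █ █ █ · ·
    · · · · · █ █ █ · · ·
    · · · · · █ █ · · · ·
    · · · · · █ · · · · ·
    · · · · █ · · · · · ·
    · · · · · · · · · · ·
    · · · · · · · · · · ·
    · · · · · · · · · · ·
    · · · · · · · · · · ·
    · · · · · · · · · · ·
T4:
  2·area = 104
  edge (12, 22)→(2, 10): d=(-10,-12) top-left  bias=+0
  edge (2, 10)→(14, 14): d=(12,4) right/bottom  bias=-1
  edge (14, 14)→(12, 22): d=(-2,8) right/bottom  bias=-1
    (1,5)@(3, 11): e=[2,8,94] → █
    (2,5)@(5, 11): e=[26,0,78] → ·  [on edge]
    (1,6)@(3, 13): e=[-18,32,90] → ·
    (2,6)@(5, 13): e=[6,24,74] → █
    (3,6)@(7, 13): e=[30,16,58] → █
    (4,6)@(9, 13): e=[54,8,42] → █
    (5,6)@(11, 13): e=[78,0,26] → ·  [on edge]
    (2,7)@(5, 15): e=[-14,48,70] → ·
    (3,7)@(7, 15): e=[10,40,54] → █
    (5,7)@(11, 15): e=[58,24,22] → █
    (6,7)@(13, 15): e=[82,16,6] → █
    (7,7)@(15, 15): e=[106,8,-10] → ·
    (8,7)@(17, 15): e=[130,0,-26] → ·  [on edge]
  covered (12 px):
    · · · · · · · · · · ·
    · · · · · · · · · · ·
    · · · · · · · · · · ·
    · · · · · · · · · · ·
    · · · · · · · · · · ·
    · █ · · · · · · · · ·
    · · █ █ █ · · · · · ·
    · · · █ █ █ █ · · · ·
    · · · · █ █ █ · · · ·
    · · · · · █ · · · · ·
    · · · · · · · · · · ·

Final: [32,38,34]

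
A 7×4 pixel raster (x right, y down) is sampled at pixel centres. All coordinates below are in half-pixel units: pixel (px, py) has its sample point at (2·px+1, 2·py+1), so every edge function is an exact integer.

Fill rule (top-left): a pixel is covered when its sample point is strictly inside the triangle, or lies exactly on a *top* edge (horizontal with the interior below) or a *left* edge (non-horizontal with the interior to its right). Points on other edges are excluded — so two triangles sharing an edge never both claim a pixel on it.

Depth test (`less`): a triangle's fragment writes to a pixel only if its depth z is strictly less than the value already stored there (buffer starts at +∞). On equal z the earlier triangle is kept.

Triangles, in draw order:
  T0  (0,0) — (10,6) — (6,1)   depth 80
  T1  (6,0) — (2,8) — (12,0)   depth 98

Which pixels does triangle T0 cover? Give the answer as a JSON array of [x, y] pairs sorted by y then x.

T0:
  2·area = 26  (B↔C swapped to make it positive)
  edge (0, 0)→(6, 1): d=(6,1) right/bottom  bias=-1
  edge (6, 1)→(10, 6): d=(4,5) right/bottom  bias=-1
  edge (10, 6)→(0, 0): d=(-10,-6) top-left  bias=+0
    (1,0)@(3, 1): e=[3,15,8] → X
    (2,0)@(5, 1): e=[1,5,20] → X
    (3,0)@(7, 1): e=[-1,-5,32] → .
    (1,1)@(3, 3): e=[15,23,-12] → .
    (2,1)@(5, 3): e=[13,13,0] → X  [on edge]
    (3,1)@(7, 3): e=[11,3,12] → X
    (4,1)@(9, 3): e=[9,-7,24] → .
    (2,2)@(5, 5): e=[25,21,-20] → .
    (3,2)@(7, 5): e=[23,11,-8] → .
    (4,2)@(9, 5): e=[21,1,4] → X
    (5,2)@(11, 5): e=[19,-9,16] → .
    (4,3)@(9, 7): e=[33,9,-16] → .
  covered (5 px):
    . X X . . . .
    . . X X . . .
    . . . . X . .
    . . . . . . .
T1:
  2·area = 48  (B↔C swapped to make it positive)
  edge (6, 0)→(12, 0): d=(6,0) top-left  bias=+0
  edge (12, 0)→(2, 8): d=(-10,8) right/bottom  bias=-1
  edge (2, 8)→(6, 0): d=(4,-8) top-left  bias=+0
    (3,0)@(7, 1): e=[6,30,12] → X
    (4,0)@(9, 1): e=[6,14,28] → X
    (5,0)@(11, 1): e=[6,-2,44] → .
    (2,1)@(5, 3): e=[18,26,4] → X
    (4,1)@(9, 3): e=[18,-6,36] → .
    (2,2)@(5, 5): e=[30,6,12] → X
    (3,2)@(7, 5): e=[30,-10,28] → .
    (1,3)@(3, 7): e=[42,2,4] → X
    (2,3)@(5, 7): e=[42,-14,20] → .
  covered (6 px):
    . . . X X . .
    . . X X . . .
    . . X . . . .
    . X . . . . .

Answer: [[1,0],[2,0],[2,1],[3,1],[4,2]]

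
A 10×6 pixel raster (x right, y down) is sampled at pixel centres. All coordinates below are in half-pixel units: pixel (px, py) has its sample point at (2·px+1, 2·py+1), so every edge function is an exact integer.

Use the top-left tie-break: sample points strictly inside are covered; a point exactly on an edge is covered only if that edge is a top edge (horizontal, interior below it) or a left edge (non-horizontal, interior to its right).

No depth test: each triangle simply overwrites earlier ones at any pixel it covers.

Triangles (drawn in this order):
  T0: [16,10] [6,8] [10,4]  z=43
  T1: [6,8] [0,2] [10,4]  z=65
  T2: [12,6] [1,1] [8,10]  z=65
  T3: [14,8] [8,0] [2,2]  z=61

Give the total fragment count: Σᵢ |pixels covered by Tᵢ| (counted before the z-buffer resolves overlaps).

T0:
  2·area = 48
  edge (16, 10)→(6, 8): d=(-10,-2) top-left  bias=+0
  edge (6, 8)→(10, 4): d=(4,-4) top-left  bias=+0
  edge (10, 4)→(16, 10): d=(6,6) right/bottom  bias=-1
    (3,0)@(7, 1): e=[72,-24,0] → .  [on edge]
    (6,0)@(13, 1): e=[84,0,-36] → .  [on edge]
    (4,1)@(9, 3): e=[56,-8,0] → .  [on edge]
    (5,1)@(11, 3): e=[60,0,-12] → .  [on edge]
    (4,2)@(9, 5): e=[36,0,12] → X  [on edge]
    (5,2)@(11, 5): e=[40,8,0] → .  [on edge]
    (0,3)@(1, 7): e=[0,-24,72] → .  [on edge]
    (3,3)@(7, 7): e=[12,0,36] → X  [on edge]
    (5,3)@(11, 7): e=[20,16,12] → X
    (6,3)@(13, 7): e=[24,24,0] → .  [on edge]
    (2,4)@(5, 9): e=[-12,0,60] → .  [on edge]
    (3,4)@(7, 9): e=[-8,8,48] → .
    (5,4)@(11, 9): e=[0,24,24] → X  [on edge]
    (7,4)@(15, 9): e=[8,40,0] → .  [on edge]
    (1,5)@(3, 11): e=[-36,0,84] → .  [on edge]
    (8,5)@(17, 11): e=[-8,56,0] → .  [on edge]
  covered (6 px):
    . . . . . . . . . .
    . . . . . . . . . .
    . . . . X . . . . .
    . . . X X X . . . .
    . . . . . X X . . .
    . . . . . . . . . .
T1:
  2·area = 48
  edge (6, 8)→(0, 2): d=(-6,-6) top-left  bias=+0
  edge (0, 2)→(10, 4): d=(10,2) right/bottom  bias=-1
  edge (10, 4)→(6, 8): d=(-4,4) right/bottom  bias=-1
    (6,0)@(13, 1): e=[84,-36,0] → .  [on edge]
    (0,1)@(1, 3): e=[0,8,40] → X  [on edge]
    (1,1)@(3, 3): e=[12,4,32] → X
    (2,1)@(5, 3): e=[24,0,24] → .  [on edge]
    (5,1)@(11, 3): e=[60,-12,0] → .  [on edge]
    (0,2)@(1, 5): e=[-12,28,32] → .
    (1,2)@(3, 5): e=[0,24,24] → X  [on edge]
    (2,2)@(5, 5): e=[12,20,16] → X
    (3,2)@(7, 5): e=[24,16,8] → X
    (4,2)@(9, 5): e=[36,12,0] → .  [on edge]
    (7,2)@(15, 5): e=[72,0,-24] → .  [on edge]
    (1,3)@(3, 7): e=[-12,44,16] → .
    (2,3)@(5, 7): e=[0,40,8] → X  [on edge]
    (3,3)@(7, 7): e=[12,36,0] → .  [on edge]
    (2,4)@(5, 9): e=[-12,60,0] → .  [on edge]
    (3,4)@(7, 9): e=[0,56,-8] → .  [on edge]
    (1,5)@(3, 11): e=[-36,84,0] → .  [on edge]
    (4,5)@(9, 11): e=[0,72,-24] → .  [on edge]
  covered (6 px):
    . . . . . . . . . .
    X X . . . . . . . .
    . X X X . . . . . .
    . . X . . . . . . .
    . . . . . . . . . .
    . . . . . . . . . .
T2:
  2·area = 64  (B↔C swapped to make it positive)
  edge (12, 6)→(8, 10): d=(-4,4) right/bottom  bias=-1
  edge (8, 10)→(1, 1): d=(-7,-9) top-left  bias=+0
  edge (1, 1)→(12, 6): d=(11,5) right/bottom  bias=-1
    (0,0)@(1, 1): e=[64,0,0] → .  [on edge]
    (8,0)@(17, 1): e=[0,144,-80] → .  [on edge]
    (1,1)@(3, 3): e=[48,4,12] → X
    (2,1)@(5, 3): e=[40,22,2] → X
    (3,1)@(7, 3): e=[32,40,-8] → .
    (7,1)@(15, 3): e=[0,112,-48] → .  [on edge]
    (1,2)@(3, 5): e=[40,-10,34] → .
    (2,2)@(5, 5): e=[32,8,24] → X
    (3,2)@(7, 5): e=[24,26,14] → X
    (4,2)@(9, 5): e=[16,44,4] → X
    (5,2)@(11, 5): e=[8,62,-6] → .
    (6,2)@(13, 5): e=[0,80,-16] → .  [on edge]
    (5,3)@(11, 7): e=[0,48,16] → .  [on edge]
    (4,4)@(9, 9): e=[0,16,48] → .  [on edge]
    (3,5)@(7, 11): e=[0,-16,80] → .  [on edge]
  covered (7 px):
    . . . . . . . . . .
    . X X . . . . . . .
    . . X X X . . . . .
    . . . X X . . . . .
    . . . . . . . . . .
    . . . . . . . . . .
T3:
  2·area = 60  (B↔C swapped to make it positive)
  edge (14, 8)→(2, 2): d=(-12,-6) top-left  bias=+0
  edge (2, 2)→(8, 0): d=(6,-2) top-left  bias=+0
  edge (8, 0)→(14, 8): d=(6,8) right/bottom  bias=-1
    (2,0)@(5, 1): e=[30,0,30] → X  [on edge]
    (3,0)@(7, 1): e=[42,4,14] → X
    (4,0)@(9, 1): e=[54,8,-2] → .
    (2,1)@(5, 3): e=[6,12,42] → X
    (4,1)@(9, 3): e=[30,20,10] → X
    (5,1)@(11, 3): e=[42,24,-6] → .
    (2,2)@(5, 5): e=[-18,24,54] → .
    (3,2)@(7, 5): e=[-6,28,38] → .
    (4,2)@(9, 5): e=[6,32,22] → X
    (5,2)@(11, 5): e=[18,36,6] → X
    (6,2)@(13, 5): e=[30,40,-10] → .
    (4,3)@(9, 7): e=[-18,44,34] → .
  covered (8 px):
    . . X X . . . . . .
    . . X X X . . . . .
    . . . . X X . . . .
    . . . . . . X . . .
    . . . . . . . . . .
    . . . . . . . . . .

Answer: 27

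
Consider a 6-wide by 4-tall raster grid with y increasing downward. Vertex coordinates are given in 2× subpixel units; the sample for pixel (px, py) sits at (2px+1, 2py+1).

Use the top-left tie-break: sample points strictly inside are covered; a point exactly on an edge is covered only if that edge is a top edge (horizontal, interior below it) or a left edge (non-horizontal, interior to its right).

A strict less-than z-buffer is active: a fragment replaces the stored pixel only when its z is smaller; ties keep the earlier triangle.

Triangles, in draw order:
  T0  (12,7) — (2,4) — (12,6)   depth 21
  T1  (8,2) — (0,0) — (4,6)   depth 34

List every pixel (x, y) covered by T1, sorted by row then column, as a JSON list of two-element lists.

T0:
  2·area = 10
  edge (12, 7)→(2, 4): d=(-10,-3) top-left  bias=+0
  edge (2, 4)→(12, 6): d=(10,2) right/bottom  bias=-1
  edge (12, 6)→(12, 7): d=(0,1) right/bottom  bias=-1
    (3,2)@(7, 5): e=[5,0,5] → ·  [on edge]
  covered (0 px):
    · · · · · ·
    · · · · · ·
    · · · · · ·
    · · · · · ·
T1:
  2·area = 40  (B↔C swapped to make it positive)
  edge (8, 2)→(4, 6): d=(-4,4) right/bottom  bias=-1
  edge (4, 6)→(0, 0): d=(-4,-6) top-left  bias=+0
  edge (0, 0)→(8, 2): d=(8,2) right/bottom  bias=-1
    (0,0)@(1, 1): e=[32,2,6] → #
    (1,0)@(3, 1): e=[24,14,2] → #
    (2,0)@(5, 1): e=[16,26,-2] → ·
    (4,0)@(9, 1): e=[0,50,-10] → ·  [on edge]
    (0,1)@(1, 3): e=[24,-6,22] → ·
    (1,1)@(3, 3): e=[16,6,18] → #
    (2,1)@(5, 3): e=[8,18,14] → #
    (3,1)@(7, 3): e=[0,30,10] → ·  [on edge]
    (1,2)@(3, 5): e=[8,-2,34] → ·
    (2,2)@(5, 5): e=[0,10,30] → ·  [on edge]
    (1,3)@(3, 7): e=[0,-10,50] → ·  [on edge]
  covered (4 px):
    # # · · · ·
    · # # · · ·
    · · · · · ·
    · · · · · ·

Answer: [[0,0],[1,0],[1,1],[2,1]]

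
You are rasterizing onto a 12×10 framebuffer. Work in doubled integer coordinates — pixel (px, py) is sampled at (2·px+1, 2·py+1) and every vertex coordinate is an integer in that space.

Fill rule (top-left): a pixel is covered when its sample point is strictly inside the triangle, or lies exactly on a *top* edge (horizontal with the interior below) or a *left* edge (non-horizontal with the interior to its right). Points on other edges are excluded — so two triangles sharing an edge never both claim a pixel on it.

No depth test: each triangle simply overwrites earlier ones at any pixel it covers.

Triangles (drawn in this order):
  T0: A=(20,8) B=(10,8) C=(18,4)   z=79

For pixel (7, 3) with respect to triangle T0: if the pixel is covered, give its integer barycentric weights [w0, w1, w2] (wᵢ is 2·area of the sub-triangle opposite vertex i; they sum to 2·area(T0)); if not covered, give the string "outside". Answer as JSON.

T0:
  2·area = 40
  edge (20, 8)→(10, 8): d=(-10,0) right/bottom  bias=-1
  edge (10, 8)→(18, 4): d=(8,-4) top-left  bias=+0
  edge (18, 4)→(20, 8): d=(2,4) right/bottom  bias=-1
    (8,2)@(17, 5): e=[30,4,6] → █
    (9,2)@(19, 5): e=[30,12,-2] → ·
    (6,3)@(13, 7): e=[10,4,26] → █
    (7,3)@(15, 7): e=[10,12,18] → █
    (9,3)@(19, 7): e=[10,28,2] → █
    (10,3)@(21, 7): e=[10,36,-6] → ·
    (6,4)@(13, 9): e=[-10,20,30] → ·
    (7,4)@(15, 9): e=[-10,28,22] → ·
    (8,4)@(17, 9): e=[-10,36,14] → ·
    (9,4)@(19, 9): e=[-10,44,6] → ·
  covered (5 px):
    · · · · · · · · · · · ·
    · · · · · · · · · · · ·
    · · · · · · · · █ · · ·
    · · · · · · █ █ █ █ · ·
    · · · · · · · · · · · ·
    · · · · · · · · · · · ·
    · · · · · · · · · · · ·
    · · · · · · · · · · · ·
    · · · · · · · · · · · ·
    · · · · · · · · · · · ·

Final: [12,18,10]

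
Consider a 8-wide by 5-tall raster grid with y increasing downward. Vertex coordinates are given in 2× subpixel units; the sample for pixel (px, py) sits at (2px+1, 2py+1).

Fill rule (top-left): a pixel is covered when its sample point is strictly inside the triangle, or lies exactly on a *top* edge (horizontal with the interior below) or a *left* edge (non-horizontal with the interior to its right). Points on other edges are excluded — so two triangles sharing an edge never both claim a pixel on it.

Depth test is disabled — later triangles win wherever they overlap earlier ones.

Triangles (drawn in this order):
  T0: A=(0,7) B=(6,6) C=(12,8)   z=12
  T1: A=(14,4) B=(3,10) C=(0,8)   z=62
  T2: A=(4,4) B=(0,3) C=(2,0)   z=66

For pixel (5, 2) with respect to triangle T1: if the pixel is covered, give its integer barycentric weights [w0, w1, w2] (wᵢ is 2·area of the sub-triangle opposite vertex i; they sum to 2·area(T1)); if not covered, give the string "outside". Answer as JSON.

T0:
  2·area = 18
  edge (0, 7)→(6, 6): d=(6,-1) top-left  bias=+0
  edge (6, 6)→(12, 8): d=(6,2) right/bottom  bias=-1
  edge (12, 8)→(0, 7): d=(-12,-1) top-left  bias=+0
    (1,2)@(3, 5): e=[-9,0,27] → .  [on edge]
    (0,3)@(1, 7): e=[1,16,1] → X
    (1,3)@(3, 7): e=[3,12,3] → X
    (2,3)@(5, 7): e=[5,8,5] → X
    (3,3)@(7, 7): e=[7,4,7] → X
    (4,3)@(9, 7): e=[9,0,9] → .  [on edge]
    (0,4)@(1, 9): e=[13,28,-23] → .
    (1,4)@(3, 9): e=[15,24,-21] → .
    (2,4)@(5, 9): e=[17,20,-19] → .
    (3,4)@(7, 9): e=[19,16,-17] → .
    (7,4)@(15, 9): e=[27,0,-9] → .  [on edge]
  covered (4 px):
    . . . . . . . .
    . . . . . . . .
    . . . . . . . .
    X X X X . . . .
    . . . . . . . .
T1:
  2·area = 40
  edge (14, 4)→(3, 10): d=(-11,6) right/bottom  bias=-1
  edge (3, 10)→(0, 8): d=(-3,-2) top-left  bias=+0
  edge (0, 8)→(14, 4): d=(14,-4) top-left  bias=+0
    (5,2)@(11, 5): e=[7,31,2] → X
    (6,2)@(13, 5): e=[-5,35,10] → .
    (2,3)@(5, 7): e=[21,13,6] → X
    (3,3)@(7, 7): e=[9,17,14] → X
    (4,3)@(9, 7): e=[-3,21,22] → .
    (5,3)@(11, 7): e=[-15,25,30] → .
    (1,4)@(3, 9): e=[11,3,26] → X
    (2,4)@(5, 9): e=[-1,7,34] → .
    (3,4)@(7, 9): e=[-13,11,42] → .
  covered (4 px):
    . . . . . . . .
    . . . . . . . .
    . . . . . X . .
    . . X X . . . .
    . X . . . . . .
T2:
  2·area = 14
  edge (4, 4)→(0, 3): d=(-4,-1) top-left  bias=+0
  edge (0, 3)→(2, 0): d=(2,-3) top-left  bias=+0
  edge (2, 0)→(4, 4): d=(2,4) right/bottom  bias=-1
    (0,1)@(1, 3): e=[1,3,10] → X
    (1,1)@(3, 3): e=[3,9,2] → X
    (2,1)@(5, 3): e=[5,15,-6] → .
    (0,2)@(1, 5): e=[-7,7,14] → .
    (1,2)@(3, 5): e=[-5,13,6] → .
  covered (2 px):
    . . . . . . . .
    X X . . . . . .
    . . . . . . . .
    . . . . . . . .
    . . . . . . . .

Result: [31,2,7]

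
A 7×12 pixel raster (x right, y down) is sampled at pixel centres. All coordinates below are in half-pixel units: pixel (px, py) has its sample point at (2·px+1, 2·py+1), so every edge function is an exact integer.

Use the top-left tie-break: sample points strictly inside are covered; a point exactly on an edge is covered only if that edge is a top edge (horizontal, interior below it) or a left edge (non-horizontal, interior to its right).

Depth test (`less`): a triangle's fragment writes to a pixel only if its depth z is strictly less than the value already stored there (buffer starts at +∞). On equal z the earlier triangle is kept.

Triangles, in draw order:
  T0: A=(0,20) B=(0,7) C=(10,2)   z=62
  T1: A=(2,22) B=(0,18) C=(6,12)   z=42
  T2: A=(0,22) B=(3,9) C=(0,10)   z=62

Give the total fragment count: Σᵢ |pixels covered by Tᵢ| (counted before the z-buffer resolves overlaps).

T0:
  2·area = 130
  edge (0, 20)→(0, 7): d=(0,-13) top-left  bias=+0
  edge (0, 7)→(10, 2): d=(10,-5) top-left  bias=+0
  edge (10, 2)→(0, 20): d=(-10,18) right/bottom  bias=-1
    (4,1)@(9, 3): e=[117,5,8] → X
    (5,1)@(11, 3): e=[143,15,-28] → .
    (2,2)@(5, 5): e=[65,5,60] → X
    (3,2)@(7, 5): e=[91,15,24] → X
    (4,2)@(9, 5): e=[117,25,-12] → .
    (0,3)@(1, 7): e=[13,5,112] → X
    (1,3)@(3, 7): e=[39,15,76] → X
    (4,3)@(9, 7): e=[117,45,-32] → .
    (0,4)@(1, 9): e=[13,25,92] → X
    (3,4)@(7, 9): e=[91,55,-16] → .
    (0,5)@(1, 11): e=[13,45,72] → X
    (2,5)@(5, 11): e=[65,65,0] → .  [on edge]
  covered (16 px):
    . . . . . . .
    . . . . X . .
    . . X X . . .
    X X X X . . .
    X X X . . . .
    X X . . . . .
    X X . . . . .
    X . . . . . .
    X . . . . . .
    . . . . . . .
    . . . . . . .
    . . . . . . .
T1:
  2·area = 36
  edge (2, 22)→(0, 18): d=(-2,-4) top-left  bias=+0
  edge (0, 18)→(6, 12): d=(6,-6) top-left  bias=+0
  edge (6, 12)→(2, 22): d=(-4,10) right/bottom  bias=-1
    (6,2)@(13, 5): e=[78,0,-42] → .  [on edge]
    (5,3)@(11, 7): e=[66,0,-30] → .  [on edge]
    (4,4)@(9, 9): e=[54,0,-18] → .  [on edge]
    (3,5)@(7, 11): e=[42,0,-6] → .  [on edge]
    (2,6)@(5, 13): e=[30,0,6] → X  [on edge]
    (3,6)@(7, 13): e=[38,12,-14] → .
    (1,7)@(3, 15): e=[18,0,18] → X  [on edge]
    (2,7)@(5, 15): e=[26,12,-2] → .
    (0,8)@(1, 17): e=[6,0,30] → X  [on edge]
    (2,8)@(5, 17): e=[22,24,-10] → .
    (0,9)@(1, 19): e=[2,12,22] → X
    (2,9)@(5, 19): e=[18,36,-18] → .
  covered (6 px):
    . . . . . . .
    . . . . . . .
    . . . . . . .
    . . . . . . .
    . . . . . . .
    . . . . . . .
    . . X . . . .
    . X . . . . .
    X X . . . . .
    X X . . . . .
    . . . . . . .
    . . . . . . .
T2:
  2·area = 36  (B↔C swapped to make it positive)
  edge (0, 22)→(0, 10): d=(0,-12) top-left  bias=+0
  edge (0, 10)→(3, 9): d=(3,-1) top-left  bias=+0
  edge (3, 9)→(0, 22): d=(-3,13) right/bottom  bias=-1
    (4,3)@(9, 7): e=[108,0,-72] → .  [on edge]
    (1,4)@(3, 9): e=[36,0,0] → .  [on edge]
    (0,5)@(1, 11): e=[12,4,20] → X
    (1,5)@(3, 11): e=[36,6,-6] → .
    (0,6)@(1, 13): e=[12,10,14] → X
    (1,6)@(3, 13): e=[36,12,-12] → .
    (0,7)@(1, 15): e=[12,16,8] → X
    (1,7)@(3, 15): e=[36,18,-18] → .
    (0,8)@(1, 17): e=[12,22,2] → X
    (1,8)@(3, 17): e=[36,24,-24] → .
    (0,9)@(1, 19): e=[12,28,-4] → .
  covered (4 px):
    . . . . . . .
    . . . . . . .
    . . . . . . .
    . . . . . . .
    . . . . . . .
    X . . . . . .
    X . . . . . .
    X . . . . . .
    X . . . . . .
    . . . . . . .
    . . . . . . .
    . . . . . . .

Result: 26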